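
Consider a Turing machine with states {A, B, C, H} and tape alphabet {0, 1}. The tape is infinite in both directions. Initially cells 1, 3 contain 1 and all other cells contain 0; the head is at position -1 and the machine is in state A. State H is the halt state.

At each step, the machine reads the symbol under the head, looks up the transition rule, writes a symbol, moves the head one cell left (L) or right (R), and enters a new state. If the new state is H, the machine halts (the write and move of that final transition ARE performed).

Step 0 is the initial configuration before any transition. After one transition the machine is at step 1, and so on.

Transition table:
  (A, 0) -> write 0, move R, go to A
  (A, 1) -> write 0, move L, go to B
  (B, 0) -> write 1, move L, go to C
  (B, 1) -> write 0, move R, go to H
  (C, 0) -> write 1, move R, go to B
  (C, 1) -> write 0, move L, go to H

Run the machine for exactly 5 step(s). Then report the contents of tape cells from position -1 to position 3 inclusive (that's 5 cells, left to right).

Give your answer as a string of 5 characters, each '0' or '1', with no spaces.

Step 1: in state A at pos -1, read 0 -> (A,0)->write 0,move R,goto A. Now: state=A, head=0, tape[-2..4]=0001010 (head:   ^)
Step 2: in state A at pos 0, read 0 -> (A,0)->write 0,move R,goto A. Now: state=A, head=1, tape[-2..4]=0001010 (head:    ^)
Step 3: in state A at pos 1, read 1 -> (A,1)->write 0,move L,goto B. Now: state=B, head=0, tape[-2..4]=0000010 (head:   ^)
Step 4: in state B at pos 0, read 0 -> (B,0)->write 1,move L,goto C. Now: state=C, head=-1, tape[-2..4]=0010010 (head:  ^)
Step 5: in state C at pos -1, read 0 -> (C,0)->write 1,move R,goto B. Now: state=B, head=0, tape[-2..4]=0110010 (head:   ^)

Answer: 11001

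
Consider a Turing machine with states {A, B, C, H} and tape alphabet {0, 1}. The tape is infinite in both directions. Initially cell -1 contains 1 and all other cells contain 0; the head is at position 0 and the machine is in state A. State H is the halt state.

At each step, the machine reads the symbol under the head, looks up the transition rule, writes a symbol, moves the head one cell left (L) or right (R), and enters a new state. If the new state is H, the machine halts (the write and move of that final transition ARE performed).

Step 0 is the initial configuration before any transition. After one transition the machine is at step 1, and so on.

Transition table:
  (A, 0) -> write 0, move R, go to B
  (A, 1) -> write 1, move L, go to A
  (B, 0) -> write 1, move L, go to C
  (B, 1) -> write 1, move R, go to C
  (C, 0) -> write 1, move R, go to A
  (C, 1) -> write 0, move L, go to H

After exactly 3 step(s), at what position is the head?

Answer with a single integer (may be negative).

Answer: 1

Derivation:
Step 1: in state A at pos 0, read 0 -> (A,0)->write 0,move R,goto B. Now: state=B, head=1, tape[-2..2]=01000 (head:    ^)
Step 2: in state B at pos 1, read 0 -> (B,0)->write 1,move L,goto C. Now: state=C, head=0, tape[-2..2]=01010 (head:   ^)
Step 3: in state C at pos 0, read 0 -> (C,0)->write 1,move R,goto A. Now: state=A, head=1, tape[-2..2]=01110 (head:    ^)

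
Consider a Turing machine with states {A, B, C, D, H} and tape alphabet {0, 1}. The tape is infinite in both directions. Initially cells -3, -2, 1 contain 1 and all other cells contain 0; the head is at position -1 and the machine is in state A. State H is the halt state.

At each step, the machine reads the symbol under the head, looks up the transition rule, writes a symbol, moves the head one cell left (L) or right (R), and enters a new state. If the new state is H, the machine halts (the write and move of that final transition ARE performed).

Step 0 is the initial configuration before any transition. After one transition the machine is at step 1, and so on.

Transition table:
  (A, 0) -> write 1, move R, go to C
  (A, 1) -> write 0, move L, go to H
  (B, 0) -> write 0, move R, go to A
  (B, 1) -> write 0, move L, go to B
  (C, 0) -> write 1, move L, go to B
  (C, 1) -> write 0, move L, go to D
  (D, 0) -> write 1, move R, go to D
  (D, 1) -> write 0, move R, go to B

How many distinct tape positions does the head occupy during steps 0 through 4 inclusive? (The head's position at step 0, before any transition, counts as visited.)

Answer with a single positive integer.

Answer: 4

Derivation:
Step 1: in state A at pos -1, read 0 -> (A,0)->write 1,move R,goto C. Now: state=C, head=0, tape[-4..2]=0111010 (head:     ^)
Step 2: in state C at pos 0, read 0 -> (C,0)->write 1,move L,goto B. Now: state=B, head=-1, tape[-4..2]=0111110 (head:    ^)
Step 3: in state B at pos -1, read 1 -> (B,1)->write 0,move L,goto B. Now: state=B, head=-2, tape[-4..2]=0110110 (head:   ^)
Step 4: in state B at pos -2, read 1 -> (B,1)->write 0,move L,goto B. Now: state=B, head=-3, tape[-4..2]=0100110 (head:  ^)
Head positions at steps 0..4: starting at -1, distinct positions visited = {-3, -2, -1, 0} -> 4 position(s)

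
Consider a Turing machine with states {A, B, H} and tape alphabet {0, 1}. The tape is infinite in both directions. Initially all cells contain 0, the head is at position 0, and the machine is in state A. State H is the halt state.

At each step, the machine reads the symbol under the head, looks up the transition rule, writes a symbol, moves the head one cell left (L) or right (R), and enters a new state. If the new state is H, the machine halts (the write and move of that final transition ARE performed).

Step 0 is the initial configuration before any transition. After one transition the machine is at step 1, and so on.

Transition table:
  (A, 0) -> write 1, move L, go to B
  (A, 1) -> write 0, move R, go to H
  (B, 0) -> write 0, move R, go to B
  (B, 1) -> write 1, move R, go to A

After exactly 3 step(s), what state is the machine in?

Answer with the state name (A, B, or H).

Step 1: in state A at pos 0, read 0 -> (A,0)->write 1,move L,goto B. Now: state=B, head=-1, tape[-2..1]=0010 (head:  ^)
Step 2: in state B at pos -1, read 0 -> (B,0)->write 0,move R,goto B. Now: state=B, head=0, tape[-2..1]=0010 (head:   ^)
Step 3: in state B at pos 0, read 1 -> (B,1)->write 1,move R,goto A. Now: state=A, head=1, tape[-2..2]=00100 (head:    ^)

Answer: A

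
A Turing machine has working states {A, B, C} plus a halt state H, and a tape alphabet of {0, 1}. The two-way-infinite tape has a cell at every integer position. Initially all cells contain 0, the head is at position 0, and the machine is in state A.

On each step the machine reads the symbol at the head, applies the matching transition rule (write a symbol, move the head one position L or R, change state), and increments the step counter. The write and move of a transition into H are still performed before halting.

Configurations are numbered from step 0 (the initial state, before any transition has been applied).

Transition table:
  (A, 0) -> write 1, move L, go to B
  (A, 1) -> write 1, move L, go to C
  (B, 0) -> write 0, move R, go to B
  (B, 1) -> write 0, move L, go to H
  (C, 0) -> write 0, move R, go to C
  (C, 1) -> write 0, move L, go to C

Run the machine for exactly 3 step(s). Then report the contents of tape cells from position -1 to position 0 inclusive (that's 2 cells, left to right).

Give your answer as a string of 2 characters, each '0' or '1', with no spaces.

Step 1: in state A at pos 0, read 0 -> (A,0)->write 1,move L,goto B. Now: state=B, head=-1, tape[-2..1]=0010 (head:  ^)
Step 2: in state B at pos -1, read 0 -> (B,0)->write 0,move R,goto B. Now: state=B, head=0, tape[-2..1]=0010 (head:   ^)
Step 3: in state B at pos 0, read 1 -> (B,1)->write 0,move L,goto H. Now: state=H, head=-1, tape[-2..1]=0000 (head:  ^)

Answer: 00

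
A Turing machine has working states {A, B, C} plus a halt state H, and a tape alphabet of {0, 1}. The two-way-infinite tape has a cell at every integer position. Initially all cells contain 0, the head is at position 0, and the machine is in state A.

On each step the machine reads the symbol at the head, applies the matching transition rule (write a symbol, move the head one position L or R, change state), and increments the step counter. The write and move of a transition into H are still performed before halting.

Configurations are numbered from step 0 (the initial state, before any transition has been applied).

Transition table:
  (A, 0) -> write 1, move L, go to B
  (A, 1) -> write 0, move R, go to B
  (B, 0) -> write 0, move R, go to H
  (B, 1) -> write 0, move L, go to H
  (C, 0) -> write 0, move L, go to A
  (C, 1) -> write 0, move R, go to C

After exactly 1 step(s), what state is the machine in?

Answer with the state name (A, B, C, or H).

Answer: B

Derivation:
Step 1: in state A at pos 0, read 0 -> (A,0)->write 1,move L,goto B. Now: state=B, head=-1, tape[-2..1]=0010 (head:  ^)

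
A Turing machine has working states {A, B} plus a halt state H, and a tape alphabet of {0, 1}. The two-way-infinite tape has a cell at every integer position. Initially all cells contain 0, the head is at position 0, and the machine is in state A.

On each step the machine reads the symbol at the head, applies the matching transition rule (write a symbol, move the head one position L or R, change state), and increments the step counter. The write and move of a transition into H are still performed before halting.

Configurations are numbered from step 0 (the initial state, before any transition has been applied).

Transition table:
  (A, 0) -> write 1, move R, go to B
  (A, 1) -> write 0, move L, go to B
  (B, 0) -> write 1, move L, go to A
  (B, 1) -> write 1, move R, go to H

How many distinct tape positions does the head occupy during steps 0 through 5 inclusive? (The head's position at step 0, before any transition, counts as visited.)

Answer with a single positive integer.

Answer: 4

Derivation:
Step 1: in state A at pos 0, read 0 -> (A,0)->write 1,move R,goto B. Now: state=B, head=1, tape[-1..2]=0100 (head:   ^)
Step 2: in state B at pos 1, read 0 -> (B,0)->write 1,move L,goto A. Now: state=A, head=0, tape[-1..2]=0110 (head:  ^)
Step 3: in state A at pos 0, read 1 -> (A,1)->write 0,move L,goto B. Now: state=B, head=-1, tape[-2..2]=00010 (head:  ^)
Step 4: in state B at pos -1, read 0 -> (B,0)->write 1,move L,goto A. Now: state=A, head=-2, tape[-3..2]=001010 (head:  ^)
Step 5: in state A at pos -2, read 0 -> (A,0)->write 1,move R,goto B. Now: state=B, head=-1, tape[-3..2]=011010 (head:   ^)
Head positions at steps 0..5: starting at 0, distinct positions visited = {-2, -1, 0, 1} -> 4 position(s)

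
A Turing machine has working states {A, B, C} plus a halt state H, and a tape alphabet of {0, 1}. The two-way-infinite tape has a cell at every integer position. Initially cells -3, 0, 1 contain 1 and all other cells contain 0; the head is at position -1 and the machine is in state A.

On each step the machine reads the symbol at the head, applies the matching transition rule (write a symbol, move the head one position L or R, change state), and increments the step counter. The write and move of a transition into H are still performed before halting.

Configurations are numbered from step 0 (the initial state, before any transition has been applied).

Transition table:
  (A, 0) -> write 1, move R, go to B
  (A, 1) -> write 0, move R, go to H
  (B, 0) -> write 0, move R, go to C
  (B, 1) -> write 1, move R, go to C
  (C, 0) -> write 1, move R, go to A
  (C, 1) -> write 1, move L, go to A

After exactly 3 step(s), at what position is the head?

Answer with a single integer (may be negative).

Step 1: in state A at pos -1, read 0 -> (A,0)->write 1,move R,goto B. Now: state=B, head=0, tape[-4..2]=0101110 (head:     ^)
Step 2: in state B at pos 0, read 1 -> (B,1)->write 1,move R,goto C. Now: state=C, head=1, tape[-4..2]=0101110 (head:      ^)
Step 3: in state C at pos 1, read 1 -> (C,1)->write 1,move L,goto A. Now: state=A, head=0, tape[-4..2]=0101110 (head:     ^)

Answer: 0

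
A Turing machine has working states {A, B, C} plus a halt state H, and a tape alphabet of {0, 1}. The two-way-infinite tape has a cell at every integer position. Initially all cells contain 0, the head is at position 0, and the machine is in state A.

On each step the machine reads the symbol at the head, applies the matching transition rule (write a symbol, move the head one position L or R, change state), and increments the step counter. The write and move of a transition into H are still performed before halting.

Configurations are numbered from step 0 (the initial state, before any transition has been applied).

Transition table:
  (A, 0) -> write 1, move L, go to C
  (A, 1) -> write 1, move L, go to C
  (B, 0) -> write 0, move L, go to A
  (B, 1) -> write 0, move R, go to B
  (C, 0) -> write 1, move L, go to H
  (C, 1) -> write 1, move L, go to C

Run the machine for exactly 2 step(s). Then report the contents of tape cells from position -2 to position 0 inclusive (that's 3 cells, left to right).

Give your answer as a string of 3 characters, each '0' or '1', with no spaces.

Step 1: in state A at pos 0, read 0 -> (A,0)->write 1,move L,goto C. Now: state=C, head=-1, tape[-2..1]=0010 (head:  ^)
Step 2: in state C at pos -1, read 0 -> (C,0)->write 1,move L,goto H. Now: state=H, head=-2, tape[-3..1]=00110 (head:  ^)

Answer: 011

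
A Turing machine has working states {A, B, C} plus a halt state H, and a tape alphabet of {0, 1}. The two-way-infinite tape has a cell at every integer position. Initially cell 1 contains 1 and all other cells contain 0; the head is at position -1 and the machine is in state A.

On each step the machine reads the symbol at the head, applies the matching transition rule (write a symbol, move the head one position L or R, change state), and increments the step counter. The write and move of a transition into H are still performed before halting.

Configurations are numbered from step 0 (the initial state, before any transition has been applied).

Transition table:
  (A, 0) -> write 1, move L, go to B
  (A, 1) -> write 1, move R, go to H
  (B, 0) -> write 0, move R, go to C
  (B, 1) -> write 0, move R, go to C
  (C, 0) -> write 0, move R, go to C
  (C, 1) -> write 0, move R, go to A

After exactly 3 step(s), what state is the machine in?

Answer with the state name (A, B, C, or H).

Step 1: in state A at pos -1, read 0 -> (A,0)->write 1,move L,goto B. Now: state=B, head=-2, tape[-3..2]=001010 (head:  ^)
Step 2: in state B at pos -2, read 0 -> (B,0)->write 0,move R,goto C. Now: state=C, head=-1, tape[-3..2]=001010 (head:   ^)
Step 3: in state C at pos -1, read 1 -> (C,1)->write 0,move R,goto A. Now: state=A, head=0, tape[-3..2]=000010 (head:    ^)

Answer: A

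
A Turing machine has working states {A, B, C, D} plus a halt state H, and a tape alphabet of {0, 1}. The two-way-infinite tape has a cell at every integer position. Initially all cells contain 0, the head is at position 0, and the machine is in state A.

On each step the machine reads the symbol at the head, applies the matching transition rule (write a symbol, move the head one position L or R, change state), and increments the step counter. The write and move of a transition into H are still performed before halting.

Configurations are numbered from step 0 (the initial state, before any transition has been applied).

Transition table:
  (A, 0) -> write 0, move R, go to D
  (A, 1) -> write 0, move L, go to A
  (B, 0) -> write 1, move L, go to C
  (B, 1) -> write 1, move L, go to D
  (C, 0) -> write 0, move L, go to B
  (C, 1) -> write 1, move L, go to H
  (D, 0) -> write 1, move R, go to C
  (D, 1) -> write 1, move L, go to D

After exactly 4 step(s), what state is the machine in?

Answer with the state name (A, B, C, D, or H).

Answer: D

Derivation:
Step 1: in state A at pos 0, read 0 -> (A,0)->write 0,move R,goto D. Now: state=D, head=1, tape[-1..2]=0000 (head:   ^)
Step 2: in state D at pos 1, read 0 -> (D,0)->write 1,move R,goto C. Now: state=C, head=2, tape[-1..3]=00100 (head:    ^)
Step 3: in state C at pos 2, read 0 -> (C,0)->write 0,move L,goto B. Now: state=B, head=1, tape[-1..3]=00100 (head:   ^)
Step 4: in state B at pos 1, read 1 -> (B,1)->write 1,move L,goto D. Now: state=D, head=0, tape[-1..3]=00100 (head:  ^)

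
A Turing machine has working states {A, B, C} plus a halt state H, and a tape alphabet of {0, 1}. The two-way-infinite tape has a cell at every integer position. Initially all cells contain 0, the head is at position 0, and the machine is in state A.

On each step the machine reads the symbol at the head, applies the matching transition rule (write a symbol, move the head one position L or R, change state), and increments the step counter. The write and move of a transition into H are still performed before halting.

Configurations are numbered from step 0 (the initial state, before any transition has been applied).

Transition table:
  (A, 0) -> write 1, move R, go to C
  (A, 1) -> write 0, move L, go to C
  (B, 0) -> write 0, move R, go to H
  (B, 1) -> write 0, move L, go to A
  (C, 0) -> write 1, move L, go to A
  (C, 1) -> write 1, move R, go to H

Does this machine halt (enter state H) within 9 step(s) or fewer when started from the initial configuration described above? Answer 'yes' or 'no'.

Answer: yes

Derivation:
Step 1: in state A at pos 0, read 0 -> (A,0)->write 1,move R,goto C. Now: state=C, head=1, tape[-1..2]=0100 (head:   ^)
Step 2: in state C at pos 1, read 0 -> (C,0)->write 1,move L,goto A. Now: state=A, head=0, tape[-1..2]=0110 (head:  ^)
Step 3: in state A at pos 0, read 1 -> (A,1)->write 0,move L,goto C. Now: state=C, head=-1, tape[-2..2]=00010 (head:  ^)
Step 4: in state C at pos -1, read 0 -> (C,0)->write 1,move L,goto A. Now: state=A, head=-2, tape[-3..2]=001010 (head:  ^)
Step 5: in state A at pos -2, read 0 -> (A,0)->write 1,move R,goto C. Now: state=C, head=-1, tape[-3..2]=011010 (head:   ^)
Step 6: in state C at pos -1, read 1 -> (C,1)->write 1,move R,goto H. Now: state=H, head=0, tape[-3..2]=011010 (head:    ^)
State H reached at step 6; 6 <= 9 -> yes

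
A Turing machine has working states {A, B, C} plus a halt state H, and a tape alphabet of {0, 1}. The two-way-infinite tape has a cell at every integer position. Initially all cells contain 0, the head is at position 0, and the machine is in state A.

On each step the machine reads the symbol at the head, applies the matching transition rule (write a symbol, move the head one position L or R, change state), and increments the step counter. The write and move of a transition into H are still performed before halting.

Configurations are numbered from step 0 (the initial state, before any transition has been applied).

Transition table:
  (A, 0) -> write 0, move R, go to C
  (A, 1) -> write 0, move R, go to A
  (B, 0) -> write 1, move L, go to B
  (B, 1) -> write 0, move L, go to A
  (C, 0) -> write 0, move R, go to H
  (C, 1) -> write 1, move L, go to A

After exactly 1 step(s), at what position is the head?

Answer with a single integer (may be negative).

Answer: 1

Derivation:
Step 1: in state A at pos 0, read 0 -> (A,0)->write 0,move R,goto C. Now: state=C, head=1, tape[-1..2]=0000 (head:   ^)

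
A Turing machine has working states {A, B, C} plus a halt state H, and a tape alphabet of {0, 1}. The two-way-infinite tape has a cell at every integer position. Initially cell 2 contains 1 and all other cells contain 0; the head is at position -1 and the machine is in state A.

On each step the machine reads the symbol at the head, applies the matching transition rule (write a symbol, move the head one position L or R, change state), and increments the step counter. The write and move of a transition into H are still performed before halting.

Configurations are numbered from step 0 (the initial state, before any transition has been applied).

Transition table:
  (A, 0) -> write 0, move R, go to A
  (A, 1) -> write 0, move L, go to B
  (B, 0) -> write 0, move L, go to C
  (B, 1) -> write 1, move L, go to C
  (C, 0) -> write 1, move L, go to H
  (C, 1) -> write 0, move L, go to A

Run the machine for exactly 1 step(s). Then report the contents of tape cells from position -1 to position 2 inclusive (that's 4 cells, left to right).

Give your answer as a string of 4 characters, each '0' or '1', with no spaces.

Step 1: in state A at pos -1, read 0 -> (A,0)->write 0,move R,goto A. Now: state=A, head=0, tape[-2..3]=000010 (head:   ^)

Answer: 0001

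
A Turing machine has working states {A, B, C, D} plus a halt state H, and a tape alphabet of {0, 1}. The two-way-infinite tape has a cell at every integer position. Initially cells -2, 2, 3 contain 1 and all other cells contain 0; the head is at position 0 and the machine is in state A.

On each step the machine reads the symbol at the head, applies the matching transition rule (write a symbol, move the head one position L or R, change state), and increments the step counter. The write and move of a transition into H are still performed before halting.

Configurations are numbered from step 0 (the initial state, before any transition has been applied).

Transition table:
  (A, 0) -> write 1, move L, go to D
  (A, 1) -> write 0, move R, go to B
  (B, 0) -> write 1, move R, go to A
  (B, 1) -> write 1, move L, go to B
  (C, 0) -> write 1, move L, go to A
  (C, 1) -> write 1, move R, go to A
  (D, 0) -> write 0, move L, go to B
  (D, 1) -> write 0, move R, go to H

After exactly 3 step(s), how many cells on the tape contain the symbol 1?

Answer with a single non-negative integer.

Answer: 4

Derivation:
Step 1: in state A at pos 0, read 0 -> (A,0)->write 1,move L,goto D. Now: state=D, head=-1, tape[-3..4]=01010110 (head:   ^)
Step 2: in state D at pos -1, read 0 -> (D,0)->write 0,move L,goto B. Now: state=B, head=-2, tape[-3..4]=01010110 (head:  ^)
Step 3: in state B at pos -2, read 1 -> (B,1)->write 1,move L,goto B. Now: state=B, head=-3, tape[-4..4]=001010110 (head:  ^)
Cells containing 1 after step 3: {-2, 0, 2, 3} -> 4 cell(s)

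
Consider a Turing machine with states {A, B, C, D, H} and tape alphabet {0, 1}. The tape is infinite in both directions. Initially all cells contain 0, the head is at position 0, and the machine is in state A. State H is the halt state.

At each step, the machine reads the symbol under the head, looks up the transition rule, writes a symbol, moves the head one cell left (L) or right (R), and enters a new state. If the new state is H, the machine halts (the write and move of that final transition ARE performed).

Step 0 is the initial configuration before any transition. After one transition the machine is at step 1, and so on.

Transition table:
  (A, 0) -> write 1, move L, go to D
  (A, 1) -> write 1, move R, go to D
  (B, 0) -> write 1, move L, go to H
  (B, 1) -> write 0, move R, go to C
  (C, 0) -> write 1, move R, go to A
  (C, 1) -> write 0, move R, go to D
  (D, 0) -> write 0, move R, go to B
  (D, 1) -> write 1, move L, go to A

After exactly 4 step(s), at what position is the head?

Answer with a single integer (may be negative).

Answer: 2

Derivation:
Step 1: in state A at pos 0, read 0 -> (A,0)->write 1,move L,goto D. Now: state=D, head=-1, tape[-2..1]=0010 (head:  ^)
Step 2: in state D at pos -1, read 0 -> (D,0)->write 0,move R,goto B. Now: state=B, head=0, tape[-2..1]=0010 (head:   ^)
Step 3: in state B at pos 0, read 1 -> (B,1)->write 0,move R,goto C. Now: state=C, head=1, tape[-2..2]=00000 (head:    ^)
Step 4: in state C at pos 1, read 0 -> (C,0)->write 1,move R,goto A. Now: state=A, head=2, tape[-2..3]=000100 (head:     ^)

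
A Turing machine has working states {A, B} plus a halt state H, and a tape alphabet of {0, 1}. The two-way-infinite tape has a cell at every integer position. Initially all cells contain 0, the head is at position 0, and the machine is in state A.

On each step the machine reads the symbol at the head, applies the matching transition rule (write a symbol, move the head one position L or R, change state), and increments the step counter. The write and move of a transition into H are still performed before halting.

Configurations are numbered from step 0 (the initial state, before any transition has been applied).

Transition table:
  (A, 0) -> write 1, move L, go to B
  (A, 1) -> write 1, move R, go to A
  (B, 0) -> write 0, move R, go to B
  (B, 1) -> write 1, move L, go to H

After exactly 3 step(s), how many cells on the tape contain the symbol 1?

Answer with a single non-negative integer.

Step 1: in state A at pos 0, read 0 -> (A,0)->write 1,move L,goto B. Now: state=B, head=-1, tape[-2..1]=0010 (head:  ^)
Step 2: in state B at pos -1, read 0 -> (B,0)->write 0,move R,goto B. Now: state=B, head=0, tape[-2..1]=0010 (head:   ^)
Step 3: in state B at pos 0, read 1 -> (B,1)->write 1,move L,goto H. Now: state=H, head=-1, tape[-2..1]=0010 (head:  ^)
Cells containing 1 after step 3: {0} -> 1 cell(s)

Answer: 1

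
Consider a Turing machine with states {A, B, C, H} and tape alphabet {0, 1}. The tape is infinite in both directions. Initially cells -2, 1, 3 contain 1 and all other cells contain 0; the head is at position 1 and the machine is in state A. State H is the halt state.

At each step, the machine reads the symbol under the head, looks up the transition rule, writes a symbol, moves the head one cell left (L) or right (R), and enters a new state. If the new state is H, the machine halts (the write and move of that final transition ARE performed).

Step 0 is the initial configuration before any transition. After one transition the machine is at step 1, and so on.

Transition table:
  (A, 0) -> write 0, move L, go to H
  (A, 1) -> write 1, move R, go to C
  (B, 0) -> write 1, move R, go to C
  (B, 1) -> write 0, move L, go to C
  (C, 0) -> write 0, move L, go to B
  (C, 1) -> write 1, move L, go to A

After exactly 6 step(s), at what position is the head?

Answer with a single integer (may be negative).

Answer: -1

Derivation:
Step 1: in state A at pos 1, read 1 -> (A,1)->write 1,move R,goto C. Now: state=C, head=2, tape[-3..4]=01001010 (head:      ^)
Step 2: in state C at pos 2, read 0 -> (C,0)->write 0,move L,goto B. Now: state=B, head=1, tape[-3..4]=01001010 (head:     ^)
Step 3: in state B at pos 1, read 1 -> (B,1)->write 0,move L,goto C. Now: state=C, head=0, tape[-3..4]=01000010 (head:    ^)
Step 4: in state C at pos 0, read 0 -> (C,0)->write 0,move L,goto B. Now: state=B, head=-1, tape[-3..4]=01000010 (head:   ^)
Step 5: in state B at pos -1, read 0 -> (B,0)->write 1,move R,goto C. Now: state=C, head=0, tape[-3..4]=01100010 (head:    ^)
Step 6: in state C at pos 0, read 0 -> (C,0)->write 0,move L,goto B. Now: state=B, head=-1, tape[-3..4]=01100010 (head:   ^)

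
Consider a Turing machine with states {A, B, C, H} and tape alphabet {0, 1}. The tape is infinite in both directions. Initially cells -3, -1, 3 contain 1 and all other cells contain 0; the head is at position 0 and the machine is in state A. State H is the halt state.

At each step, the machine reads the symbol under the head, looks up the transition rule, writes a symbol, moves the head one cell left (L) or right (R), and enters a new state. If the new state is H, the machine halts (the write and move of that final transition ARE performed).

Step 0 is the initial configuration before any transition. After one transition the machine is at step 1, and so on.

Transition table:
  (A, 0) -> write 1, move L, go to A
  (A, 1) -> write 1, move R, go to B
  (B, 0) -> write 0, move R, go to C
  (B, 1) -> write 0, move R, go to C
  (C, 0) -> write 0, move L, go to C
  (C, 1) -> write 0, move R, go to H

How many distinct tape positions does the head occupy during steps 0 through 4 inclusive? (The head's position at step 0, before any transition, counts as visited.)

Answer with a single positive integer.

Answer: 3

Derivation:
Step 1: in state A at pos 0, read 0 -> (A,0)->write 1,move L,goto A. Now: state=A, head=-1, tape[-4..4]=010110010 (head:    ^)
Step 2: in state A at pos -1, read 1 -> (A,1)->write 1,move R,goto B. Now: state=B, head=0, tape[-4..4]=010110010 (head:     ^)
Step 3: in state B at pos 0, read 1 -> (B,1)->write 0,move R,goto C. Now: state=C, head=1, tape[-4..4]=010100010 (head:      ^)
Step 4: in state C at pos 1, read 0 -> (C,0)->write 0,move L,goto C. Now: state=C, head=0, tape[-4..4]=010100010 (head:     ^)
Head positions at steps 0..4: starting at 0, distinct positions visited = {-1, 0, 1} -> 3 position(s)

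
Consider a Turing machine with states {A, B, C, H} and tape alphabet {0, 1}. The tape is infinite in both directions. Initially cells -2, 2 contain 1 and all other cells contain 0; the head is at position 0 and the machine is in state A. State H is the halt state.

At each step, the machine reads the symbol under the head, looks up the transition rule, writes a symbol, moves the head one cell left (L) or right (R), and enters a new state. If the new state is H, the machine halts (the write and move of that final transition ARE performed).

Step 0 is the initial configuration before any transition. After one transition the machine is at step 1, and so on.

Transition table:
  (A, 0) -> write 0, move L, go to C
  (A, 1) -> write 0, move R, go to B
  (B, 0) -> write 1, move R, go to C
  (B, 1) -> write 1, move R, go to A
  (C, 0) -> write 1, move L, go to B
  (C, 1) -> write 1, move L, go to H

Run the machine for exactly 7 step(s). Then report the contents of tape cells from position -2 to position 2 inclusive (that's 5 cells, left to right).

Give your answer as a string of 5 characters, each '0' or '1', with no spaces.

Answer: 10111

Derivation:
Step 1: in state A at pos 0, read 0 -> (A,0)->write 0,move L,goto C. Now: state=C, head=-1, tape[-3..3]=0100010 (head:   ^)
Step 2: in state C at pos -1, read 0 -> (C,0)->write 1,move L,goto B. Now: state=B, head=-2, tape[-3..3]=0110010 (head:  ^)
Step 3: in state B at pos -2, read 1 -> (B,1)->write 1,move R,goto A. Now: state=A, head=-1, tape[-3..3]=0110010 (head:   ^)
Step 4: in state A at pos -1, read 1 -> (A,1)->write 0,move R,goto B. Now: state=B, head=0, tape[-3..3]=0100010 (head:    ^)
Step 5: in state B at pos 0, read 0 -> (B,0)->write 1,move R,goto C. Now: state=C, head=1, tape[-3..3]=0101010 (head:     ^)
Step 6: in state C at pos 1, read 0 -> (C,0)->write 1,move L,goto B. Now: state=B, head=0, tape[-3..3]=0101110 (head:    ^)
Step 7: in state B at pos 0, read 1 -> (B,1)->write 1,move R,goto A. Now: state=A, head=1, tape[-3..3]=0101110 (head:     ^)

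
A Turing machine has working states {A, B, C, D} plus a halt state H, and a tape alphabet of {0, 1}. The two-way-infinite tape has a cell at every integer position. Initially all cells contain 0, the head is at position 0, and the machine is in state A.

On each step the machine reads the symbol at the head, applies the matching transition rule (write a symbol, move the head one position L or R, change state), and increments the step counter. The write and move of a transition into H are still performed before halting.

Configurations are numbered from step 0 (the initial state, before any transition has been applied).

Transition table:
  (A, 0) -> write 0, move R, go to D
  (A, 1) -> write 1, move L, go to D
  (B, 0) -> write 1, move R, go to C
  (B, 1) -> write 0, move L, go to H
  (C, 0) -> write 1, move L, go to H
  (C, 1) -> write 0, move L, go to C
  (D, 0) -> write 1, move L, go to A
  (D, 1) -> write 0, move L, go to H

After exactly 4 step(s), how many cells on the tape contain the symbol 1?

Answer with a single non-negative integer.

Step 1: in state A at pos 0, read 0 -> (A,0)->write 0,move R,goto D. Now: state=D, head=1, tape[-1..2]=0000 (head:   ^)
Step 2: in state D at pos 1, read 0 -> (D,0)->write 1,move L,goto A. Now: state=A, head=0, tape[-1..2]=0010 (head:  ^)
Step 3: in state A at pos 0, read 0 -> (A,0)->write 0,move R,goto D. Now: state=D, head=1, tape[-1..2]=0010 (head:   ^)
Step 4: in state D at pos 1, read 1 -> (D,1)->write 0,move L,goto H. Now: state=H, head=0, tape[-1..2]=0000 (head:  ^)
No cell contains 1 after step 4 -> 0 cell(s)

Answer: 0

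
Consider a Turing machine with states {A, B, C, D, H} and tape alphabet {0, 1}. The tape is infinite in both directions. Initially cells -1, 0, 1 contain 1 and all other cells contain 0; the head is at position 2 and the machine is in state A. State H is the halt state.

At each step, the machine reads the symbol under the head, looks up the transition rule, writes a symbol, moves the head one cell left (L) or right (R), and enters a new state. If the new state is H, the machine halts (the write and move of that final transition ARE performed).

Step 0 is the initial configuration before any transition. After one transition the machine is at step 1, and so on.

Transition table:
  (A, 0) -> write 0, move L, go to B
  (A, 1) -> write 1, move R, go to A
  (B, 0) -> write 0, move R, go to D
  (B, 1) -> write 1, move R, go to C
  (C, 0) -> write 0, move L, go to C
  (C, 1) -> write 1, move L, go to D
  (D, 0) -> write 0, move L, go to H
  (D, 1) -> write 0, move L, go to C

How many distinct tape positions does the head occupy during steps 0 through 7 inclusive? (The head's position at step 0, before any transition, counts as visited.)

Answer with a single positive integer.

Answer: 6

Derivation:
Step 1: in state A at pos 2, read 0 -> (A,0)->write 0,move L,goto B. Now: state=B, head=1, tape[-2..3]=011100 (head:    ^)
Step 2: in state B at pos 1, read 1 -> (B,1)->write 1,move R,goto C. Now: state=C, head=2, tape[-2..3]=011100 (head:     ^)
Step 3: in state C at pos 2, read 0 -> (C,0)->write 0,move L,goto C. Now: state=C, head=1, tape[-2..3]=011100 (head:    ^)
Step 4: in state C at pos 1, read 1 -> (C,1)->write 1,move L,goto D. Now: state=D, head=0, tape[-2..3]=011100 (head:   ^)
Step 5: in state D at pos 0, read 1 -> (D,1)->write 0,move L,goto C. Now: state=C, head=-1, tape[-2..3]=010100 (head:  ^)
Step 6: in state C at pos -1, read 1 -> (C,1)->write 1,move L,goto D. Now: state=D, head=-2, tape[-3..3]=0010100 (head:  ^)
Step 7: in state D at pos -2, read 0 -> (D,0)->write 0,move L,goto H. Now: state=H, head=-3, tape[-4..3]=00010100 (head:  ^)
Head positions at steps 0..7: starting at 2, distinct positions visited = {-3, -2, -1, 0, 1, 2} -> 6 position(s)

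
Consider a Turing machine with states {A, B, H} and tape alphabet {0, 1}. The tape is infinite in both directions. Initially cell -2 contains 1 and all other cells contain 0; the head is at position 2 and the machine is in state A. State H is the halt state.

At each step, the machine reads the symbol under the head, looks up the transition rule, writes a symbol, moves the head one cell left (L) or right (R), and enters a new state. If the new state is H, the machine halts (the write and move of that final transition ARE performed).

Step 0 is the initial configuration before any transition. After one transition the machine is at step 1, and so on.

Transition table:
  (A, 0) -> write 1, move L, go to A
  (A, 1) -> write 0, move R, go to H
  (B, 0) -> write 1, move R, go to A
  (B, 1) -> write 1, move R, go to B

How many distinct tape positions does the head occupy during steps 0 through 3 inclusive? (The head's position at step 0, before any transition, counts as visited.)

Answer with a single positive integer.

Step 1: in state A at pos 2, read 0 -> (A,0)->write 1,move L,goto A. Now: state=A, head=1, tape[-3..3]=0100010 (head:     ^)
Step 2: in state A at pos 1, read 0 -> (A,0)->write 1,move L,goto A. Now: state=A, head=0, tape[-3..3]=0100110 (head:    ^)
Step 3: in state A at pos 0, read 0 -> (A,0)->write 1,move L,goto A. Now: state=A, head=-1, tape[-3..3]=0101110 (head:   ^)
Head positions at steps 0..3: starting at 2, distinct positions visited = {-1, 0, 1, 2} -> 4 position(s)

Answer: 4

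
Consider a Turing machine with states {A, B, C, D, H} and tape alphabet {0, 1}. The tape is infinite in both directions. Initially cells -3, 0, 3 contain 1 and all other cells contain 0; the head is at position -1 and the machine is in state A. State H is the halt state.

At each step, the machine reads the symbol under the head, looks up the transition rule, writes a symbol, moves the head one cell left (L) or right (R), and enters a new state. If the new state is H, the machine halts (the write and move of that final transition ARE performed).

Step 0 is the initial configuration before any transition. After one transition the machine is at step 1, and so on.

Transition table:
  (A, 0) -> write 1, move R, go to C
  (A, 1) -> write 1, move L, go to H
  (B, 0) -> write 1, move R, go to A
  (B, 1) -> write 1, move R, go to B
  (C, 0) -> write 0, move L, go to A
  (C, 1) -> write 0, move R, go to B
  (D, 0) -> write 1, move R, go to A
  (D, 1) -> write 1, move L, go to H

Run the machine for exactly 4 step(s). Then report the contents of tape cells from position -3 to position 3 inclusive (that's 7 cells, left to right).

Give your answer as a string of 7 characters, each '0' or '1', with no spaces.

Step 1: in state A at pos -1, read 0 -> (A,0)->write 1,move R,goto C. Now: state=C, head=0, tape[-4..4]=010110010 (head:     ^)
Step 2: in state C at pos 0, read 1 -> (C,1)->write 0,move R,goto B. Now: state=B, head=1, tape[-4..4]=010100010 (head:      ^)
Step 3: in state B at pos 1, read 0 -> (B,0)->write 1,move R,goto A. Now: state=A, head=2, tape[-4..4]=010101010 (head:       ^)
Step 4: in state A at pos 2, read 0 -> (A,0)->write 1,move R,goto C. Now: state=C, head=3, tape[-4..4]=010101110 (head:        ^)

Answer: 1010111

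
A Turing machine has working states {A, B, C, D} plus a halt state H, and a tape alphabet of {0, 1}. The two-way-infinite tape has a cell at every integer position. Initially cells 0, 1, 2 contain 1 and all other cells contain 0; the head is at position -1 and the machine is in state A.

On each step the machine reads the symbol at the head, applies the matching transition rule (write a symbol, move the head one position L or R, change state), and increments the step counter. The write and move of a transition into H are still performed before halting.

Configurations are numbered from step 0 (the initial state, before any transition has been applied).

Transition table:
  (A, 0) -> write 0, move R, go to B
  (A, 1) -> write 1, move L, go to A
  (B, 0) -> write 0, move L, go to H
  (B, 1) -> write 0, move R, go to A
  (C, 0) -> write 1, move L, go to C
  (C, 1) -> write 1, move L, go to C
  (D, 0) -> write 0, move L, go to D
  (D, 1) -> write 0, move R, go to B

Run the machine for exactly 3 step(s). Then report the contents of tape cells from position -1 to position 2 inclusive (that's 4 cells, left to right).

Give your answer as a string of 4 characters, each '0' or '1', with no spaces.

Step 1: in state A at pos -1, read 0 -> (A,0)->write 0,move R,goto B. Now: state=B, head=0, tape[-2..3]=001110 (head:   ^)
Step 2: in state B at pos 0, read 1 -> (B,1)->write 0,move R,goto A. Now: state=A, head=1, tape[-2..3]=000110 (head:    ^)
Step 3: in state A at pos 1, read 1 -> (A,1)->write 1,move L,goto A. Now: state=A, head=0, tape[-2..3]=000110 (head:   ^)

Answer: 0011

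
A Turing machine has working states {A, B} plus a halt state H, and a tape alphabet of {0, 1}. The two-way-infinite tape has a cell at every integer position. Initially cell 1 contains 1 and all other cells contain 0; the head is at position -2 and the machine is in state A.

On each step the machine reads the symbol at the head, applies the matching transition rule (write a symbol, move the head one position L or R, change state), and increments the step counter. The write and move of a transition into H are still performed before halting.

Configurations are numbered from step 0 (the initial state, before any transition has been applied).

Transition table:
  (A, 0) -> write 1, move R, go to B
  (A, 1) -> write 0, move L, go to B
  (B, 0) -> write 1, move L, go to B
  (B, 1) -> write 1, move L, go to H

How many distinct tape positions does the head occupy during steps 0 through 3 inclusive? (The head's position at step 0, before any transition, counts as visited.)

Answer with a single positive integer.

Step 1: in state A at pos -2, read 0 -> (A,0)->write 1,move R,goto B. Now: state=B, head=-1, tape[-3..2]=010010 (head:   ^)
Step 2: in state B at pos -1, read 0 -> (B,0)->write 1,move L,goto B. Now: state=B, head=-2, tape[-3..2]=011010 (head:  ^)
Step 3: in state B at pos -2, read 1 -> (B,1)->write 1,move L,goto H. Now: state=H, head=-3, tape[-4..2]=0011010 (head:  ^)
Head positions at steps 0..3: starting at -2, distinct positions visited = {-3, -2, -1} -> 3 position(s)

Answer: 3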